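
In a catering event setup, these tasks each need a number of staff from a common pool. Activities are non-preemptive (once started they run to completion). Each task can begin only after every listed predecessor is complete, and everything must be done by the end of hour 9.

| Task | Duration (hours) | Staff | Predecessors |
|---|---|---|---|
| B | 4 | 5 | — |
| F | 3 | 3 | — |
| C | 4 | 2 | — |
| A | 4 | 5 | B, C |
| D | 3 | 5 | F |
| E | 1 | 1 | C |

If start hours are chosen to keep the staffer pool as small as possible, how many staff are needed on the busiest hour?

10

Early-start (B@1, F@1, C@1, A@5, D@4, E@5) gives peak 12: h1:10  h2:10  h3:10  h4:12  h5:11  h6:10  h7:5  h8:5  h9:0.
Shift D→5, E→8.
Schedule B@1, F@1, C@1, A@5, D@5, E@8: h1:10  h2:10  h3:10  h4:7  h5:10  h6:10  h7:10  h8:6  h9:0 — peak 10.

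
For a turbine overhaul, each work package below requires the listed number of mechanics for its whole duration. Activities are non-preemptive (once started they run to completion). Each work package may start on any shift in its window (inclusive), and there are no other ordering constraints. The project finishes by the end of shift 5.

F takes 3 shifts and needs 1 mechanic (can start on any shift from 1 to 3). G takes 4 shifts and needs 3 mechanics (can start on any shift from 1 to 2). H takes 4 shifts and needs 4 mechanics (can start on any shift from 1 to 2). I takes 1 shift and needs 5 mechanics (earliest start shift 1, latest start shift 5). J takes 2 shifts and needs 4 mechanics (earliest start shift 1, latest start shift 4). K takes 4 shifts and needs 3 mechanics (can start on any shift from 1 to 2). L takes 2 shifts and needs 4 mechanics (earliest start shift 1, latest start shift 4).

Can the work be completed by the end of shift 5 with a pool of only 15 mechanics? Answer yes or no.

Schedule F@1, G@1, H@1, I@1, J@2, K@2, L@4: s1:13  s2:15  s3:15  s4:14  s5:7 — peak 15 ≤ 15.

yes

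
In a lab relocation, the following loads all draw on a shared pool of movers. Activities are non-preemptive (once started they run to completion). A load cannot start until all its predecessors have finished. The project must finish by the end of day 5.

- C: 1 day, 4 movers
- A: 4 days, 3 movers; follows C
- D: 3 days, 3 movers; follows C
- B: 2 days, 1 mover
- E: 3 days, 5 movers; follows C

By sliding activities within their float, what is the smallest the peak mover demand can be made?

Early-start (C@1, A@2, D@2, B@1, E@2) gives peak 12: d1:5  d2:12  d3:11  d4:11  d5:3.
Shift E→3.
Schedule C@1, A@2, D@2, B@1, E@3: d1:5  d2:7  d3:11  d4:11  d5:8 — peak 11.
No arrangement of the 16 feasible schedules does better.

11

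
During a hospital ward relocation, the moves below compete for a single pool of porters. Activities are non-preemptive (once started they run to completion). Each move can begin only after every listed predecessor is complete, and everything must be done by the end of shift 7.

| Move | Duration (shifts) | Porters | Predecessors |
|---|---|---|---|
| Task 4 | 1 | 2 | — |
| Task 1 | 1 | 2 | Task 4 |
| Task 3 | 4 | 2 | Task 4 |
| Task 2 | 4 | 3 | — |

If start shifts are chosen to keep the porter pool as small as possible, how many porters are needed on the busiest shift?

5

Early-start (Task 4@1, Task 1@2, Task 3@2, Task 2@1) gives peak 7: s1:5  s2:7  s3:5  s4:5  s5:2  s6:0  s7:0.
Shift Task 2→3.
Schedule Task 4@1, Task 1@2, Task 3@2, Task 2@3: s1:2  s2:4  s3:5  s4:5  s5:5  s6:3  s7:0 — peak 5.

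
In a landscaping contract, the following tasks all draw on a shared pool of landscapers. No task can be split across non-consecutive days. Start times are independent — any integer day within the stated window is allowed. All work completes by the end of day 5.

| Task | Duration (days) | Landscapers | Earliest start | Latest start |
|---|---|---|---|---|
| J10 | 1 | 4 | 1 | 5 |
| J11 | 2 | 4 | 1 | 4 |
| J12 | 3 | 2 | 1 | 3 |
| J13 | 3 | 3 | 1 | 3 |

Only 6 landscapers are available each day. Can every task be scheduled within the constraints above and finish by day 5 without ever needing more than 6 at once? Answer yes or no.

no

The minimum achievable peak is 7; 6 < 7, so no feasible schedule stays within the cap.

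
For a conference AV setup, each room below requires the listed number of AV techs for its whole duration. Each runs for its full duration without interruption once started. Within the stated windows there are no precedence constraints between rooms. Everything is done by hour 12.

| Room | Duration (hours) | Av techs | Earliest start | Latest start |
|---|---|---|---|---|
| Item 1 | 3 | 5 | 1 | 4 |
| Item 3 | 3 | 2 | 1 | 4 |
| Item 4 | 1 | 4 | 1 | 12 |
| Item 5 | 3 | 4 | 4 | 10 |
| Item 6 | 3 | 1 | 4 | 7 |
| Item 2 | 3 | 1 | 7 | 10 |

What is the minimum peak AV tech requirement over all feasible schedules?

Early-start (Item 1@1, Item 3@1, Item 4@1, Item 5@4, Item 6@4, Item 2@7) gives peak 11: h1:11  h2:7  h3:7  h4:5  h5:5  h6:5  h7:1  h8:1  h9:1  h10:0  h11:0  h12:0.
Shift Item 3→4, Item 4→7, Item 5→8.
Schedule Item 1@1, Item 3@4, Item 4@7, Item 5@8, Item 6@4, Item 2@7: h1:5  h2:5  h3:5  h4:3  h5:3  h6:3  h7:5  h8:5  h9:5  h10:4  h11:0  h12:0 — peak 5.

5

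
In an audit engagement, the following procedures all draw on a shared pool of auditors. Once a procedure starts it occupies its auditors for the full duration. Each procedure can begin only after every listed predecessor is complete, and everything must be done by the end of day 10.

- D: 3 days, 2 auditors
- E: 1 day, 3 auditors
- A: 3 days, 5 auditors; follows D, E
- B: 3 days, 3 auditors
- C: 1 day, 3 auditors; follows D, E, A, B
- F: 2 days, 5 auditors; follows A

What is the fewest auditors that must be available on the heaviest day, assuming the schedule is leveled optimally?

5

Early-start (D@1, E@1, A@4, B@1, C@7, F@7) gives peak 8: d1:8  d2:5  d3:5  d4:5  d5:5  d6:5  d7:8  d8:5  d9:0  d10:0.
Shift A→5, B→2, C→8, F→9.
Schedule D@1, E@1, A@5, B@2, C@8, F@9: d1:5  d2:5  d3:5  d4:3  d5:5  d6:5  d7:5  d8:3  d9:5  d10:5 — peak 5.
Total auditor-days = 46 over 10 days ⇒ peak ≥ ⌈46/10⌉ = 5, so 5 is optimal.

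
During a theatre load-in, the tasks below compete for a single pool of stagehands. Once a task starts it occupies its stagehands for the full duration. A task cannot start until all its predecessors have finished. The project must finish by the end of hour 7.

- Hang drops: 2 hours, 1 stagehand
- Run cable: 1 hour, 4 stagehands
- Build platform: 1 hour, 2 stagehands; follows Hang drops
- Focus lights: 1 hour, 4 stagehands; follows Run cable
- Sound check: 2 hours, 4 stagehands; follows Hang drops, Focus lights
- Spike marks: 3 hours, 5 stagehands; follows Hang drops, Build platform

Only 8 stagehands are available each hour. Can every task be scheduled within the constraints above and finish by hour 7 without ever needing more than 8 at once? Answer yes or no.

yes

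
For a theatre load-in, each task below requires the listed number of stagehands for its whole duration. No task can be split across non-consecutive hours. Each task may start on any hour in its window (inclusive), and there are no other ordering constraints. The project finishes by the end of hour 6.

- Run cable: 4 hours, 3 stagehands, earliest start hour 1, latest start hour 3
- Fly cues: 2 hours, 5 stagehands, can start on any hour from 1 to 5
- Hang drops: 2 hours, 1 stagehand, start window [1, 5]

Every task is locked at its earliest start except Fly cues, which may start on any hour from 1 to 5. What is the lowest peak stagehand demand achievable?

Fly cues@1: h1:9  h2:9  h3:3  h4:3  h5:0  h6:0 → peak 9
Fly cues@2: h1:4  h2:9  h3:8  h4:3  h5:0  h6:0 → peak 9
Fly cues@3: h1:4  h2:4  h3:8  h4:8  h5:0  h6:0 → peak 8
Fly cues@4: h1:4  h2:4  h3:3  h4:8  h5:5  h6:0 → peak 8
Fly cues@5: h1:4  h2:4  h3:3  h4:3  h5:5  h6:5 → peak 5
Best is Fly cues@5, peak 5.

5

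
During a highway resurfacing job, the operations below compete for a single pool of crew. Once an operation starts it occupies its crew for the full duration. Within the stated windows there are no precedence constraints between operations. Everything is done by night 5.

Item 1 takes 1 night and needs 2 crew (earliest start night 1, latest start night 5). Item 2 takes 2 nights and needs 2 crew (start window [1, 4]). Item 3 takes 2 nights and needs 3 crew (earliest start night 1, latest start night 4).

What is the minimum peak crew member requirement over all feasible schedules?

3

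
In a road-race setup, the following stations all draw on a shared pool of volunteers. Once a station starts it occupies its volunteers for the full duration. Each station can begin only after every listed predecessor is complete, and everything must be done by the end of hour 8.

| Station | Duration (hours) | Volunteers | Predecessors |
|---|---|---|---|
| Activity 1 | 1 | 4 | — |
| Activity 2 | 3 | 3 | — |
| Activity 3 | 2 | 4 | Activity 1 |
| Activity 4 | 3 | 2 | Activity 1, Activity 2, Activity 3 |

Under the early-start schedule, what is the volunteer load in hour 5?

2

At early start, hour 5 has: Activity 4.
Demand: 2 = 2.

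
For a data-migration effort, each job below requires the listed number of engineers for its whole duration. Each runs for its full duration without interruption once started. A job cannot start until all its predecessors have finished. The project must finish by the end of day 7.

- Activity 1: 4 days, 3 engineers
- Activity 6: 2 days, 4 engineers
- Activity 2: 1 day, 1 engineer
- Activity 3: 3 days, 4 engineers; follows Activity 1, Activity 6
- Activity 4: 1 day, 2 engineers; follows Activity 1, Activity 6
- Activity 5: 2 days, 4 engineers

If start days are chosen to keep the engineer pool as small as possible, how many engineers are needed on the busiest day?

7

Early-start (Activity 1@1, Activity 6@1, Activity 2@1, Activity 3@5, Activity 4@5, Activity 5@1) gives peak 12: d1:12  d2:11  d3:3  d4:3  d5:6  d6:4  d7:4.
Shift Activity 2→5, Activity 5→3.
Schedule Activity 1@1, Activity 6@1, Activity 2@5, Activity 3@5, Activity 4@5, Activity 5@3: d1:7  d2:7  d3:7  d4:7  d5:7  d6:4  d7:4 — peak 7.
Total engineer-days = 43 over 7 days ⇒ peak ≥ ⌈43/7⌉ = 7, so 7 is optimal.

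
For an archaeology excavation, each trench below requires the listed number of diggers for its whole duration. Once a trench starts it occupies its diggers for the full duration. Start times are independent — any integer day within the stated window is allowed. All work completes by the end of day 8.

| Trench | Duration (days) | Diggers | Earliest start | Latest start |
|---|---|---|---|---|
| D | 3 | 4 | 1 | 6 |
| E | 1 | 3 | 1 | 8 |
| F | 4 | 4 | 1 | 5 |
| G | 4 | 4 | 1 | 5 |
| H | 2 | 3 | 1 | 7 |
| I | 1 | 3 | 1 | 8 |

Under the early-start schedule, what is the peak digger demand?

21

Early-start schedule: D@1, E@1, F@1, G@1, H@1, I@1.
Load per day: day 1: 21, day 2: 15, day 3: 12, day 4: 8, day 5: 0, day 6: 0, day 7: 0, day 8: 0.
Peak is 21.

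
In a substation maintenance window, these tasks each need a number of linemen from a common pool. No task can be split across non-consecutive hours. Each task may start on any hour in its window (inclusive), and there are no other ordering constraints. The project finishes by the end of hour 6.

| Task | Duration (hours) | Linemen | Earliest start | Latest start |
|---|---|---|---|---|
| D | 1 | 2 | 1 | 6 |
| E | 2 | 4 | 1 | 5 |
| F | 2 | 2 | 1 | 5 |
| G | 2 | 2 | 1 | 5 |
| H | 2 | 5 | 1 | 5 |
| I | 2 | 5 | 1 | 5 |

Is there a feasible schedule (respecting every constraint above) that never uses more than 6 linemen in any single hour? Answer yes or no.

no

Total lineman-hours = 38; over 6 hours the average is 38/6 > 6, so some hour must exceed 6.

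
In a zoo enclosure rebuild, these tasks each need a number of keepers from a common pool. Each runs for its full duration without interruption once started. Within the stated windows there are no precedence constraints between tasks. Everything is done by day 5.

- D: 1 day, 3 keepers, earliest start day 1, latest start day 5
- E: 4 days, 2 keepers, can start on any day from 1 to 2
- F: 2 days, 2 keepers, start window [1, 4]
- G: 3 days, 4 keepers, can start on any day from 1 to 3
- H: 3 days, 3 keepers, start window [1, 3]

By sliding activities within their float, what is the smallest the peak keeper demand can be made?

9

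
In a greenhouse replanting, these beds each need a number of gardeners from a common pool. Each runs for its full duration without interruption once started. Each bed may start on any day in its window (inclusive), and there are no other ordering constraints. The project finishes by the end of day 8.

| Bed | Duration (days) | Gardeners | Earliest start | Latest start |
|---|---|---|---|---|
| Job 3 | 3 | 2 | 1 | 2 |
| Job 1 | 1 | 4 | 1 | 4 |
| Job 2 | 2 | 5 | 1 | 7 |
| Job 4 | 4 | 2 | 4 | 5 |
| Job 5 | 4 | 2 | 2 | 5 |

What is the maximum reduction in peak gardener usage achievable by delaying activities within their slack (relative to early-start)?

Early-start peak: d1:11  d2:9  d3:4  d4:4  d5:4  d6:2  d7:2  d8:0 ⇒ 11.
Leveled (Job 3@1, Job 1@1, Job 2@2, Job 4@4, Job 5@4): d1:6  d2:7  d3:7  d4:4  d5:4  d6:4  d7:4  d8:0 ⇒ 7.
Reduction 11 − 7 = 4.

4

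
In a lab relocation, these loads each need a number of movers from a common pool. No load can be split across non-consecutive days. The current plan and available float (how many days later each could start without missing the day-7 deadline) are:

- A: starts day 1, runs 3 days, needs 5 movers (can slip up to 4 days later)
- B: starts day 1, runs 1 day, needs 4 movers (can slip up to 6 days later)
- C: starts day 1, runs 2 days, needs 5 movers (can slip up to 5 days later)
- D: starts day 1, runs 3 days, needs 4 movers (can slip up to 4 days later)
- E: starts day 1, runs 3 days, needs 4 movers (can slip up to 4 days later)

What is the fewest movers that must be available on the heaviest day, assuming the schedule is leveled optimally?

9

Early-start (A@1, B@1, C@1, D@1, E@1) gives peak 22: d1:22  d2:18  d3:13  d4:0  d5:0  d6:0  d7:0.
Shift C→4, D→2, E→5.
Schedule A@1, B@1, C@4, D@2, E@5: d1:9  d2:9  d3:9  d4:9  d5:9  d6:4  d7:4 — peak 9.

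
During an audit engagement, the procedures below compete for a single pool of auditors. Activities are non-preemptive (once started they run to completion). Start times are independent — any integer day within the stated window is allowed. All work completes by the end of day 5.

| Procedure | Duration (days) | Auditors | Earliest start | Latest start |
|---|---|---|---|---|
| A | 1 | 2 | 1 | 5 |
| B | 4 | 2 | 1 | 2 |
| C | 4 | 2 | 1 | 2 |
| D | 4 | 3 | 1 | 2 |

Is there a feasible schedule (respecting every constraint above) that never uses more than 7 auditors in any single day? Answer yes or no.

yes

Schedule A@1, B@1, C@1, D@2: d1:6  d2:7  d3:7  d4:7  d5:3 — peak 7 ≤ 7.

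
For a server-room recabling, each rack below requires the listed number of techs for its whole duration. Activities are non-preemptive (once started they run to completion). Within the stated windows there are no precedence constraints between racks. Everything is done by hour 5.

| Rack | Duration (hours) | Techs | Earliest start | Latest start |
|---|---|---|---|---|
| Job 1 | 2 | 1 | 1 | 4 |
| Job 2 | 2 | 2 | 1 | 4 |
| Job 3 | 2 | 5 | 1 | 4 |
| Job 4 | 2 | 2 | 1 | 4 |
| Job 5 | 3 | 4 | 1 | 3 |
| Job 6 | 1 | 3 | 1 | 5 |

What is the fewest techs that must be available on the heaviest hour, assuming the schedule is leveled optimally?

7

Early-start (Job 1@1, Job 2@1, Job 3@1, Job 4@1, Job 5@1, Job 6@1) gives peak 17: h1:17  h2:14  h3:4  h4:0  h5:0.
Shift Job 3→4, Job 4→4, Job 6→3.
Schedule Job 1@1, Job 2@1, Job 3@4, Job 4@4, Job 5@1, Job 6@3: h1:7  h2:7  h3:7  h4:7  h5:7 — peak 7.
Total tech-hours = 35 over 5 hours ⇒ peak ≥ ⌈35/5⌉ = 7, so 7 is optimal.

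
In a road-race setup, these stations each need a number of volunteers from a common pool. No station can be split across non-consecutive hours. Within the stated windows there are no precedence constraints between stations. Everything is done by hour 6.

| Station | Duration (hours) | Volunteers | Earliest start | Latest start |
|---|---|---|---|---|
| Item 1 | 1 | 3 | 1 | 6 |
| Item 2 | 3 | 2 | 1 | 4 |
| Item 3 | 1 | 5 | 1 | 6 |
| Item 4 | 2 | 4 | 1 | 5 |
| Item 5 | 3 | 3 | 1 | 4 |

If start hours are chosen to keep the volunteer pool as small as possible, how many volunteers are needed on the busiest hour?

Early-start (Item 1@1, Item 2@1, Item 3@1, Item 4@1, Item 5@1) gives peak 17: h1:17  h2:9  h3:5  h4:0  h5:0  h6:0.
Shift Item 2→2, Item 3→6, Item 4→4.
Schedule Item 1@1, Item 2@2, Item 3@6, Item 4@4, Item 5@1: h1:6  h2:5  h3:5  h4:6  h5:4  h6:5 — peak 6.
Total volunteer-hours = 31 over 6 hours ⇒ peak ≥ ⌈31/6⌉ = 6, so 6 is optimal.

6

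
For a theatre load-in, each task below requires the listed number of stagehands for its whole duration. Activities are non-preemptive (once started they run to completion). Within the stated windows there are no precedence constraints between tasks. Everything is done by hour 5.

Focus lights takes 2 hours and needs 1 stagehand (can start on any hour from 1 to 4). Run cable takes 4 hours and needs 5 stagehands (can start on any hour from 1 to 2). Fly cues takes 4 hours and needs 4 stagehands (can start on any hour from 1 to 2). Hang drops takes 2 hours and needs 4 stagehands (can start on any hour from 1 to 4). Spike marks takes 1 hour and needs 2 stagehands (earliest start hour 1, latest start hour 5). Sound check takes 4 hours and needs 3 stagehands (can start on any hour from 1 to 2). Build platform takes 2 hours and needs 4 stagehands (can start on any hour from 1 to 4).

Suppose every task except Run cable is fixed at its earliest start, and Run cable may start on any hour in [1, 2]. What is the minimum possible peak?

Run cable@1: h1:23  h2:21  h3:12  h4:12  h5:0 → peak 23
Run cable@2: h1:18  h2:21  h3:12  h4:12  h5:5 → peak 21
Best is Run cable@2, peak 21.

21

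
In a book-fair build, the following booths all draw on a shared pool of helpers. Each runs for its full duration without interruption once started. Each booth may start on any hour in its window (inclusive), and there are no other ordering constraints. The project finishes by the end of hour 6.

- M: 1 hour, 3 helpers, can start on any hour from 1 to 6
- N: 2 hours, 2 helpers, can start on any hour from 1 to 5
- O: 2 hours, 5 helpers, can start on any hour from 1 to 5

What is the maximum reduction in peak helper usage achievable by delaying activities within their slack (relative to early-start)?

5

Early-start peak: h1:10  h2:7  h3:0  h4:0  h5:0  h6:0 ⇒ 10.
Leveled (M@1, N@1, O@3): h1:5  h2:2  h3:5  h4:5  h5:0  h6:0 ⇒ 5.
Reduction 10 − 5 = 5.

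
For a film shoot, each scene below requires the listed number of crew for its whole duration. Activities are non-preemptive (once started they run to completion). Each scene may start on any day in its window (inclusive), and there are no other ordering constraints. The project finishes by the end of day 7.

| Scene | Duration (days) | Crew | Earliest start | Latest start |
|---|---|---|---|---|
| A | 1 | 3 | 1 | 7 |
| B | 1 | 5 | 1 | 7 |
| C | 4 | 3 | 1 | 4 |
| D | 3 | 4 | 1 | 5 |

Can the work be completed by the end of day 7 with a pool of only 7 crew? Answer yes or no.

yes

Schedule A@1, B@2, C@3, D@3: d1:3  d2:5  d3:7  d4:7  d5:7  d6:3  d7:0 — peak 7 ≤ 7.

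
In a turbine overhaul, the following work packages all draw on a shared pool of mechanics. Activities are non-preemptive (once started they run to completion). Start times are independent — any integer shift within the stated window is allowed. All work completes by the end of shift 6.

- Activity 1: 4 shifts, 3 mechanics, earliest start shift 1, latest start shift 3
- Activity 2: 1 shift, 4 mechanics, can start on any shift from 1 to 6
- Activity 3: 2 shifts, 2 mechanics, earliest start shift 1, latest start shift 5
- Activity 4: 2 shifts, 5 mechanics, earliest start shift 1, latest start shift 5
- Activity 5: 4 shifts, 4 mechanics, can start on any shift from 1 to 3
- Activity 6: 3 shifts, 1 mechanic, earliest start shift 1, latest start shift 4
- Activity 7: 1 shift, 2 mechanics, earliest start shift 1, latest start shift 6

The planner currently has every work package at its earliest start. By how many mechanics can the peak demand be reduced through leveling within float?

Early-start peak: s1:21  s2:15  s3:8  s4:7  s5:0  s6:0 ⇒ 21.
Leveled (Activity 1@1, Activity 2@1, Activity 3@1, Activity 4@5, Activity 5@3, Activity 6@2, Activity 7@2): s1:9  s2:8  s3:8  s4:8  s5:9  s6:9 ⇒ 9.
Reduction 21 − 9 = 12.

12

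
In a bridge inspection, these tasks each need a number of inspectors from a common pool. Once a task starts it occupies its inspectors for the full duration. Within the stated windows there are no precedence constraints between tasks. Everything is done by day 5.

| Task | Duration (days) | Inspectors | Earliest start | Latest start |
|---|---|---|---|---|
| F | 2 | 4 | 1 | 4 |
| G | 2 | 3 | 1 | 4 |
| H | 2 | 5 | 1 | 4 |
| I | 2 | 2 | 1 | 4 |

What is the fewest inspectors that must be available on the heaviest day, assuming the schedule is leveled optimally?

Early-start (F@1, G@1, H@1, I@1) gives peak 14: d1:14  d2:14  d3:0  d4:0  d5:0.
Shift H→3, I→3.
Schedule F@1, G@1, H@3, I@3: d1:7  d2:7  d3:7  d4:7  d5:0 — peak 7.

7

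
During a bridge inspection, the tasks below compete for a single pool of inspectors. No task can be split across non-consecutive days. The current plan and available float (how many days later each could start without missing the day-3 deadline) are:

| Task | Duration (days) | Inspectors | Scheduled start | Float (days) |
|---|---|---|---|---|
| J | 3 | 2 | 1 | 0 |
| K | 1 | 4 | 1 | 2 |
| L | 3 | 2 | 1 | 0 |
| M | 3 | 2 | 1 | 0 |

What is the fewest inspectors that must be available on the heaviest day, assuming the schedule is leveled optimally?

10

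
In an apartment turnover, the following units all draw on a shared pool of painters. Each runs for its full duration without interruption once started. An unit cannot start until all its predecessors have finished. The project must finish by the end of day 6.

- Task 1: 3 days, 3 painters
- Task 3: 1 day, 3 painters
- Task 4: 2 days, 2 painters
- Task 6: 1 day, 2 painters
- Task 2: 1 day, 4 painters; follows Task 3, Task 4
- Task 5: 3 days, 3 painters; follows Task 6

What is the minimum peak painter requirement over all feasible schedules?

Early-start (Task 1@1, Task 3@1, Task 4@1, Task 6@1, Task 2@3, Task 5@2) gives peak 10: d1:10  d2:8  d3:10  d4:3  d5:0  d6:0.
Shift Task 4→4, Task 6→2, Task 2→6, Task 5→3.
Schedule Task 1@1, Task 3@1, Task 4@4, Task 6@2, Task 2@6, Task 5@3: d1:6  d2:5  d3:6  d4:5  d5:5  d6:4 — peak 6.
Total painter-days = 31 over 6 days ⇒ peak ≥ ⌈31/6⌉ = 6, so 6 is optimal.

6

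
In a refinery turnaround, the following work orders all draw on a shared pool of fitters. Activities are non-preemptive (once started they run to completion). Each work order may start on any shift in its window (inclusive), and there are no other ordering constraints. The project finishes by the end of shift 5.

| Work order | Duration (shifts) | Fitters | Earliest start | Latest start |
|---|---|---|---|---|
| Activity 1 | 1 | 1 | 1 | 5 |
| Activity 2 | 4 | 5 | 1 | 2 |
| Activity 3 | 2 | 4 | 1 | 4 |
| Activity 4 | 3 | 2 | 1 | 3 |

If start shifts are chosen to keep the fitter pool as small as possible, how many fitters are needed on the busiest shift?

9

Early-start (Activity 1@1, Activity 2@1, Activity 3@1, Activity 4@1) gives peak 12: s1:12  s2:11  s3:7  s4:5  s5:0.
Shift Activity 3→4.
Schedule Activity 1@1, Activity 2@1, Activity 3@4, Activity 4@1: s1:8  s2:7  s3:7  s4:9  s5:4 — peak 9.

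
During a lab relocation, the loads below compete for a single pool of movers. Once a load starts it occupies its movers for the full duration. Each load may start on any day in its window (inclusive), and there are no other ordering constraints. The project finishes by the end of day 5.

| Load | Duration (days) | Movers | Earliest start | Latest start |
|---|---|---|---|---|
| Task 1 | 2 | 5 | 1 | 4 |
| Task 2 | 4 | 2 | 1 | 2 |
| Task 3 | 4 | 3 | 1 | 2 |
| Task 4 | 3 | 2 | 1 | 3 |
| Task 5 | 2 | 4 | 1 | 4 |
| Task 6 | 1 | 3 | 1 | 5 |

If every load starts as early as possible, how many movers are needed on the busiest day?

19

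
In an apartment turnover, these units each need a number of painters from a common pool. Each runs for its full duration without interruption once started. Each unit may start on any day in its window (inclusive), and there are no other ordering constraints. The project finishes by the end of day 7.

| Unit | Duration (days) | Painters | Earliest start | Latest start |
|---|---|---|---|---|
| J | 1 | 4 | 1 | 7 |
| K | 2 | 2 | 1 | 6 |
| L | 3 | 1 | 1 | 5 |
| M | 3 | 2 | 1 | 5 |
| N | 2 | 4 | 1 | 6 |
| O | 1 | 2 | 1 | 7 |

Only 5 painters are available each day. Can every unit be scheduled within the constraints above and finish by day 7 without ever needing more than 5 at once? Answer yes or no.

yes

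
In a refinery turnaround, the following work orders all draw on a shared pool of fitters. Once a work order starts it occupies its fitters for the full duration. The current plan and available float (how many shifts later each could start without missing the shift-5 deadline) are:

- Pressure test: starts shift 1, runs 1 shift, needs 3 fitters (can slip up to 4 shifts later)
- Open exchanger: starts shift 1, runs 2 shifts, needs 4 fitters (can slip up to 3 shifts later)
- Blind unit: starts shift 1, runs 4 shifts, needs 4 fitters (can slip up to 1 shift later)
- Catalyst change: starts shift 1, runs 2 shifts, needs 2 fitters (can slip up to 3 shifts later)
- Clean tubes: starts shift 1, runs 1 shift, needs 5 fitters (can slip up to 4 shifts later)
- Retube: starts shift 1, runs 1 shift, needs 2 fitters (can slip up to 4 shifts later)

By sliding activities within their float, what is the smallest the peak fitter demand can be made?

8

Early-start (Pressure test@1, Open exchanger@1, Blind unit@1, Catalyst change@1, Clean tubes@1, Retube@1) gives peak 20: s1:20  s2:10  s3:4  s4:4  s5:0.
Shift Open exchanger→2, Catalyst change→4, Clean tubes→5, Retube→4.
Schedule Pressure test@1, Open exchanger@2, Blind unit@1, Catalyst change@4, Clean tubes@5, Retube@4: s1:7  s2:8  s3:8  s4:8  s5:7 — peak 8.
Total fitter-shifts = 38 over 5 shifts ⇒ peak ≥ ⌈38/5⌉ = 8, so 8 is optimal.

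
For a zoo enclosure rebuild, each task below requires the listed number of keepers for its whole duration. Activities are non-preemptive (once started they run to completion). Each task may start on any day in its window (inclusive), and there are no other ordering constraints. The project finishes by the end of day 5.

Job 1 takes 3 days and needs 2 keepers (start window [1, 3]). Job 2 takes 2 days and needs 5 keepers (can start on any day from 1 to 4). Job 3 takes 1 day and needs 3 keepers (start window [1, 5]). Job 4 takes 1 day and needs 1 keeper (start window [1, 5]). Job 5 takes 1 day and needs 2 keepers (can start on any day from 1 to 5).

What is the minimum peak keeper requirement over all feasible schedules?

5

Early-start (Job 1@1, Job 2@1, Job 3@1, Job 4@1, Job 5@1) gives peak 13: d1:13  d2:7  d3:2  d4:0  d5:0.
Shift Job 2→4, Job 4→2, Job 5→2.
Schedule Job 1@1, Job 2@4, Job 3@1, Job 4@2, Job 5@2: d1:5  d2:5  d3:2  d4:5  d5:5 — peak 5.
Total keeper-days = 22 over 5 days ⇒ peak ≥ ⌈22/5⌉ = 5, so 5 is optimal.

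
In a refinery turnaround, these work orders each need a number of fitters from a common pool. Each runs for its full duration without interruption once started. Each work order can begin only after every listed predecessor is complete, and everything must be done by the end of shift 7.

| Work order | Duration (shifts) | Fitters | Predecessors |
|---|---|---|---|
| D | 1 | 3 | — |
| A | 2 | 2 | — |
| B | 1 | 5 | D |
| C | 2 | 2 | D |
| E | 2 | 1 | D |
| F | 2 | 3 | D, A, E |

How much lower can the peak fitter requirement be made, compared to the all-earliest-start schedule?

5

Early-start peak: s1:5  s2:10  s3:3  s4:3  s5:3  s6:0  s7:0 ⇒ 10.
Leveled (D@1, A@1, B@3, C@4, E@4, F@6): s1:5  s2:2  s3:5  s4:3  s5:3  s6:3  s7:3 ⇒ 5.
Reduction 10 − 5 = 5.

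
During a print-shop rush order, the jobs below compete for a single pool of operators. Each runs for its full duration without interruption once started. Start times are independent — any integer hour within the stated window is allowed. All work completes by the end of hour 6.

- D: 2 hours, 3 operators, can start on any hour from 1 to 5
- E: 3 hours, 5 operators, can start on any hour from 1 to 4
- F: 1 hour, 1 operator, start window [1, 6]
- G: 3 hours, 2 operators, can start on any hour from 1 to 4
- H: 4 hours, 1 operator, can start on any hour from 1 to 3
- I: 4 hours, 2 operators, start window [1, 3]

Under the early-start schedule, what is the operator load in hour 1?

14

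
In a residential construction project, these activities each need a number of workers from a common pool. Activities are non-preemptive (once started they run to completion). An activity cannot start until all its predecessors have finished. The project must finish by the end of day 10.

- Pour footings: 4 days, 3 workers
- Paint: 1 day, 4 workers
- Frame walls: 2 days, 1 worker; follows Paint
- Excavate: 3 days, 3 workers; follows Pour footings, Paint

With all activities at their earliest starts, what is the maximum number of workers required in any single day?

7

Early-start schedule: Pour footings@1, Paint@1, Frame walls@2, Excavate@5.
Load per day: day 1: 7, day 2: 4, day 3: 4, day 4: 3, day 5: 3, day 6: 3, day 7: 3, day 8: 0, day 9: 0, day 10: 0.
Peak is 7.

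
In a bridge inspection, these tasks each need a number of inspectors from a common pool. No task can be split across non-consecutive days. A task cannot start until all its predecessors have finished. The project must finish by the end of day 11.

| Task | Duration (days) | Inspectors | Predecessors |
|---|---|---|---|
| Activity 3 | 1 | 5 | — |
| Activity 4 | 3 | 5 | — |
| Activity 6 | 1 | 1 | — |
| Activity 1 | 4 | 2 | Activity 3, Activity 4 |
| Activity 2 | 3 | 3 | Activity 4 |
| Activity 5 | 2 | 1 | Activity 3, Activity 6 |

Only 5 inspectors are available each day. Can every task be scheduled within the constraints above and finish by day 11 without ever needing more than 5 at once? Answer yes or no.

yes

Schedule Activity 3@1, Activity 4@2, Activity 6@5, Activity 1@5, Activity 2@6, Activity 5@9: d1:5  d2:5  d3:5  d4:5  d5:3  d6:5  d7:5  d8:5  d9:1  d10:1  d11:0 — peak 5 ≤ 5.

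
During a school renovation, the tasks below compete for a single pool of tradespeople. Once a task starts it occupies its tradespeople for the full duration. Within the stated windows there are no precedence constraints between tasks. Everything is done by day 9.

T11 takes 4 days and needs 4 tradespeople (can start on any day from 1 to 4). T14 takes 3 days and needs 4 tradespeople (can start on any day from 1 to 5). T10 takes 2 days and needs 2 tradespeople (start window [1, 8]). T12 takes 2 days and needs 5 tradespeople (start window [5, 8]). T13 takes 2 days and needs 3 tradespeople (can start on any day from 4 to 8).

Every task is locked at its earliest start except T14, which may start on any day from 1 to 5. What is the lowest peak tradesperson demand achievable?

10

T14@1: d1:10  d2:10  d3:8  d4:7  d5:8  d6:5  d7:0  d8:0  d9:0 → peak 10
T14@2: d1:6  d2:10  d3:8  d4:11  d5:8  d6:5  d7:0  d8:0  d9:0 → peak 11
T14@3: d1:6  d2:6  d3:8  d4:11  d5:12  d6:5  d7:0  d8:0  d9:0 → peak 12
T14@4: d1:6  d2:6  d3:4  d4:11  d5:12  d6:9  d7:0  d8:0  d9:0 → peak 12
T14@5: d1:6  d2:6  d3:4  d4:7  d5:12  d6:9  d7:4  d8:0  d9:0 → peak 12
Best is T14@1, peak 10.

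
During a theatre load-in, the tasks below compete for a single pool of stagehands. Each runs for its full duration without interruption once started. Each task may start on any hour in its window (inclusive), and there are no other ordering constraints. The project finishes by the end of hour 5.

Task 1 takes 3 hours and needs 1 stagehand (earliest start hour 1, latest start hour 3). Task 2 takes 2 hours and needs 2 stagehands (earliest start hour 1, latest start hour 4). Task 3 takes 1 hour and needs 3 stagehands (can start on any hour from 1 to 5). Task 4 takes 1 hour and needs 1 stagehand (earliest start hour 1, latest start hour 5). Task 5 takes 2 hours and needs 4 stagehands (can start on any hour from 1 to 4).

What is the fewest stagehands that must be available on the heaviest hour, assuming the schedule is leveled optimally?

4

Early-start (Task 1@1, Task 2@1, Task 3@1, Task 4@1, Task 5@1) gives peak 11: h1:11  h2:7  h3:1  h4:0  h5:0.
Shift Task 3→3, Task 5→4.
Schedule Task 1@1, Task 2@1, Task 3@3, Task 4@1, Task 5@4: h1:4  h2:3  h3:4  h4:4  h5:4 — peak 4.
Total stagehand-hours = 19 over 5 hours ⇒ peak ≥ ⌈19/5⌉ = 4, so 4 is optimal.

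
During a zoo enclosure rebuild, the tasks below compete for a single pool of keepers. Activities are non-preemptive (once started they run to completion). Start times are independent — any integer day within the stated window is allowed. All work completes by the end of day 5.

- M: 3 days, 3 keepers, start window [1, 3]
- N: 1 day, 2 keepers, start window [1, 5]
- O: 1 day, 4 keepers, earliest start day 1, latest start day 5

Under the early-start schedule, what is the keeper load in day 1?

9

At early start, day 1 has: M, N, O.
Demand: 3 + 2 + 4 = 9.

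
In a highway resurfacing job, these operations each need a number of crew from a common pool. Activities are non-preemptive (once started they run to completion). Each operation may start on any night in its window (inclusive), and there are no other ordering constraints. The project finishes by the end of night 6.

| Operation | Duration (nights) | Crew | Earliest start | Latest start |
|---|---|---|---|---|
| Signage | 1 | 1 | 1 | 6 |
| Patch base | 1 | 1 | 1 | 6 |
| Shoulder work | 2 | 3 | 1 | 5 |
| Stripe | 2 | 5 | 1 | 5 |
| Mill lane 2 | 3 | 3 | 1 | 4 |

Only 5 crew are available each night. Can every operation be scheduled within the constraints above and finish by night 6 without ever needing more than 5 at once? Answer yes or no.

The minimum achievable peak is 6; 5 < 6, so no feasible schedule stays within the cap.

no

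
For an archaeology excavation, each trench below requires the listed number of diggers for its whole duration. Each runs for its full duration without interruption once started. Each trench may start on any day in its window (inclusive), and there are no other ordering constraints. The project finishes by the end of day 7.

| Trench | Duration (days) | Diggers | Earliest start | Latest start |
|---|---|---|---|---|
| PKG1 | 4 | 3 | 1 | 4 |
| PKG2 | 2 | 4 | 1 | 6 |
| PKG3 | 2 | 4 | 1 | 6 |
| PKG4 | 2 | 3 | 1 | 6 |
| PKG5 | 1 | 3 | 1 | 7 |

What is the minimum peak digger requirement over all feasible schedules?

7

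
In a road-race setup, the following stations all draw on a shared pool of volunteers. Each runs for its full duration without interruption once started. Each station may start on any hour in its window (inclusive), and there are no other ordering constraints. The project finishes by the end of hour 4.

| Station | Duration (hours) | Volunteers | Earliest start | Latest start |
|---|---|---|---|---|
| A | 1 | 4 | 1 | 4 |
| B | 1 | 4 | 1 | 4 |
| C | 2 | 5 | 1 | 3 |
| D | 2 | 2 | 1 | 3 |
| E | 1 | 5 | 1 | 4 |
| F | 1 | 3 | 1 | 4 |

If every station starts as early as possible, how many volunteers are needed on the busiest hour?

Early-start schedule: A@1, B@1, C@1, D@1, E@1, F@1.
Load per hour: hour 1: 23, hour 2: 7, hour 3: 0, hour 4: 0.
Peak is 23.

23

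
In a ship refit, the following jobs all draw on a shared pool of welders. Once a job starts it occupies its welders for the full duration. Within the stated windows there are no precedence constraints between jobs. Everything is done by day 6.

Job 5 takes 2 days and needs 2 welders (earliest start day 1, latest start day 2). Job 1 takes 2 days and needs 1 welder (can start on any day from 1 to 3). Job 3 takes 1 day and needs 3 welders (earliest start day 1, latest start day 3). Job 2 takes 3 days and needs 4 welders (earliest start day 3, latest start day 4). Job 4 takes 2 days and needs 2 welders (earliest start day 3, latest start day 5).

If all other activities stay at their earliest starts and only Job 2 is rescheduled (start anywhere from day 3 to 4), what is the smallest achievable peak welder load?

Job 2@3: d1:6  d2:3  d3:6  d4:6  d5:4  d6:0 → peak 6
Job 2@4: d1:6  d2:3  d3:2  d4:6  d5:4  d6:4 → peak 6
Best is Job 2@3, peak 6.

6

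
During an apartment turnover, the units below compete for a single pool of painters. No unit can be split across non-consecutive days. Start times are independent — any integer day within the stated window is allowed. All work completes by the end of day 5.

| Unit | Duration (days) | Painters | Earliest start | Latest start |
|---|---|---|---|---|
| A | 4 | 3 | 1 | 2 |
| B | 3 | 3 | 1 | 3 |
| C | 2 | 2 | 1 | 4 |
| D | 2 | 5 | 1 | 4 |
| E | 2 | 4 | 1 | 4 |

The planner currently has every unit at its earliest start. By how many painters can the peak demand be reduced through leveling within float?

7

Early-start peak: d1:17  d2:17  d3:6  d4:3  d5:0 ⇒ 17.
Leveled (A@1, B@1, C@3, D@4, E@1): d1:10  d2:10  d3:8  d4:10  d5:5 ⇒ 10.
Reduction 17 − 10 = 7.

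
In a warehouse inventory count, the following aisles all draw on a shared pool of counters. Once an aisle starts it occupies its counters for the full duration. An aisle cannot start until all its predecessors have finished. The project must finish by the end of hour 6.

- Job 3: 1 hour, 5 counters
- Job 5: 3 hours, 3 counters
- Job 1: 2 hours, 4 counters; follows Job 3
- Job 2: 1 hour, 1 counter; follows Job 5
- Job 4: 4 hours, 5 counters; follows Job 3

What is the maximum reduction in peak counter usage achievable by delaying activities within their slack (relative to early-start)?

3

Early-start peak: h1:8  h2:12  h3:12  h4:6  h5:5  h6:0 ⇒ 12.
Leveled (Job 3@1, Job 5@1, Job 1@4, Job 2@6, Job 4@2): h1:8  h2:8  h3:8  h4:9  h5:9  h6:1 ⇒ 9.
Reduction 12 − 9 = 3.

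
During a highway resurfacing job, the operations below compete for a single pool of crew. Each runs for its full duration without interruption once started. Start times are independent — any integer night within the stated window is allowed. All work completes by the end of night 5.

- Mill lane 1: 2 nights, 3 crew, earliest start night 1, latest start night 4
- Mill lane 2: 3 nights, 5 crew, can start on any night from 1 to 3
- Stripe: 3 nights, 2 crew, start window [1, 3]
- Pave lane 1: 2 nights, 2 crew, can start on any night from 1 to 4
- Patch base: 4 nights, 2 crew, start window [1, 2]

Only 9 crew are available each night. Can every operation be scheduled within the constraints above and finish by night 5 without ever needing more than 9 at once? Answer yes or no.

Schedule Mill lane 1@1, Mill lane 2@3, Stripe@1, Pave lane 1@1, Patch base@1: n1:9  n2:9  n3:9  n4:7  n5:5 — peak 9 ≤ 9.

yes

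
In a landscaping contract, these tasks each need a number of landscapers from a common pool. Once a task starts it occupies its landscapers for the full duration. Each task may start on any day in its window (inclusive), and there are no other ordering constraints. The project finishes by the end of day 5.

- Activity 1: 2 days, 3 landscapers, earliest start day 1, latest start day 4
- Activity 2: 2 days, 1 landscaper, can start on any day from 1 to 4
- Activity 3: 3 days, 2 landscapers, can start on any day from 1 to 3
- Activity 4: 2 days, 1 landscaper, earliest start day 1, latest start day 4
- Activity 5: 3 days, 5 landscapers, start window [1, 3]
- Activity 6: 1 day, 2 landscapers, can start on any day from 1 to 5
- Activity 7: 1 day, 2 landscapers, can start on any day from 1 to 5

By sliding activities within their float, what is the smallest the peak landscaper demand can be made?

7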